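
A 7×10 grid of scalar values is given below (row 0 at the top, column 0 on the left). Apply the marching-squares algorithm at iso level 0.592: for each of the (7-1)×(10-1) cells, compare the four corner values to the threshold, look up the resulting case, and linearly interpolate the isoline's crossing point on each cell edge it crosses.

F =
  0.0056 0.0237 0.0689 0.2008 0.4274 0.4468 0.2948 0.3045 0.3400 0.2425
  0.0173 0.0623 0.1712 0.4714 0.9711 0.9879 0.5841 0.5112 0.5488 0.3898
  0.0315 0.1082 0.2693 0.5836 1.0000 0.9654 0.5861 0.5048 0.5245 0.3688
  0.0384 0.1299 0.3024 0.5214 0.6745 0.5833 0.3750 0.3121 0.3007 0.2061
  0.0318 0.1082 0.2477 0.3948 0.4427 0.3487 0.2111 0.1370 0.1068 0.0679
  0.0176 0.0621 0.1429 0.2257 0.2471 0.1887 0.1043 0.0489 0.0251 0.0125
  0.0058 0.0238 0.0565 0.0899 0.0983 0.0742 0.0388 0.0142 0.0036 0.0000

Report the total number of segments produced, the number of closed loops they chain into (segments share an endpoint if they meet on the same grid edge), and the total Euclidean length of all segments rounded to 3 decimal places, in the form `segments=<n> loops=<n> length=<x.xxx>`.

segments=10 loops=1 length=9.475

cell (0,3): code 0100 → (0.303,4.000)–(1.000,3.241)
cell (0,4): code 1100 → (0.268,5.000)–(0.303,4.000)
cell (0,5): code 1000 → (1.000,5.980)–(0.268,5.000)
cell (1,3): code 0110 → (1.000,3.241)–(2.000,3.020)
cell (1,5): code 1001 → (2.000,5.984)–(1.000,5.980)
cell (2,3): code 0110 → (2.000,3.020)–(3.000,3.461)
cell (2,4): code 1011 → (3.000,4.905)–(2.977,5.000)
cell (2,5): code 0001 → (2.977,5.000)–(2.000,5.984)
cell (3,3): code 0010 → (3.000,3.461)–(3.356,4.000)
cell (3,4): code 0001 → (3.356,4.000)–(3.000,4.905)
total: 10 segments, chained into 1 closed loop(s), length Σ = 9.474515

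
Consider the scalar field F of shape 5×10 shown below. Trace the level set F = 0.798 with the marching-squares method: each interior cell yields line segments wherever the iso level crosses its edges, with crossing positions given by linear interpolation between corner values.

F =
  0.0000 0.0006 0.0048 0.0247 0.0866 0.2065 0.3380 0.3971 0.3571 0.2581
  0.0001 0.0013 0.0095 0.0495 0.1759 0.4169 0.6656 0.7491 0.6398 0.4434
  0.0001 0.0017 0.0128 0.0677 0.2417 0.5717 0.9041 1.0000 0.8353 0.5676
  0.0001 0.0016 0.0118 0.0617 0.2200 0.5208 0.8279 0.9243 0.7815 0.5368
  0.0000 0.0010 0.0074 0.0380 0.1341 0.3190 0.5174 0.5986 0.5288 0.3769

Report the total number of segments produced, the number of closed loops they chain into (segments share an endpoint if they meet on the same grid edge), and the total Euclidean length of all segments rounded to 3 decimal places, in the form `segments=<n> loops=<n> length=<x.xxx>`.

cell (1,5): code 0100 → (1.555,6.000)–(2.000,5.681)
cell (1,6): code 1100 → (1.195,7.000)–(1.555,6.000)
cell (1,7): code 1100 → (1.809,8.000)–(1.195,7.000)
cell (1,8): code 1000 → (2.000,8.139)–(1.809,8.000)
cell (2,5): code 0110 → (2.000,5.681)–(3.000,5.903)
cell (2,7): code 1011 → (3.000,7.884)–(2.693,8.000)
cell (2,8): code 0001 → (2.693,8.000)–(2.000,8.139)
cell (3,5): code 0010 → (3.000,5.903)–(3.096,6.000)
cell (3,6): code 0011 → (3.096,6.000)–(3.388,7.000)
cell (3,7): code 0001 → (3.388,7.000)–(3.000,7.884)
total: 10 segments, chained into 1 closed loop(s), length Σ = 7.223807

segments=10 loops=1 length=7.224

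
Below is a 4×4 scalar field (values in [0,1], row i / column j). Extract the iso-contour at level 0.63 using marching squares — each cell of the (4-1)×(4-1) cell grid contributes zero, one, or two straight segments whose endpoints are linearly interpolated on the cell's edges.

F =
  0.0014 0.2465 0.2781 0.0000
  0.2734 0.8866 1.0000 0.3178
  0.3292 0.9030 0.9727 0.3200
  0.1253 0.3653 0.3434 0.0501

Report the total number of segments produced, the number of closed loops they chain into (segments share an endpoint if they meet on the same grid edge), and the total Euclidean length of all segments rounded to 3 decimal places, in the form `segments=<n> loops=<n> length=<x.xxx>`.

segments=8 loops=1 length=6.787

cell (0,0): code 0100 → (0.599,1.000)–(1.000,0.582)
cell (0,1): code 1100 → (0.487,2.000)–(0.599,1.000)
cell (0,2): code 1000 → (1.000,2.542)–(0.487,2.000)
cell (1,0): code 0110 → (1.000,0.582)–(2.000,0.524)
cell (1,2): code 1001 → (2.000,2.525)–(1.000,2.542)
cell (2,0): code 0010 → (2.000,0.524)–(2.508,1.000)
cell (2,1): code 0011 → (2.508,1.000)–(2.545,2.000)
cell (2,2): code 0001 → (2.545,2.000)–(2.000,2.525)
total: 8 segments, chained into 1 closed loop(s), length Σ = 6.786666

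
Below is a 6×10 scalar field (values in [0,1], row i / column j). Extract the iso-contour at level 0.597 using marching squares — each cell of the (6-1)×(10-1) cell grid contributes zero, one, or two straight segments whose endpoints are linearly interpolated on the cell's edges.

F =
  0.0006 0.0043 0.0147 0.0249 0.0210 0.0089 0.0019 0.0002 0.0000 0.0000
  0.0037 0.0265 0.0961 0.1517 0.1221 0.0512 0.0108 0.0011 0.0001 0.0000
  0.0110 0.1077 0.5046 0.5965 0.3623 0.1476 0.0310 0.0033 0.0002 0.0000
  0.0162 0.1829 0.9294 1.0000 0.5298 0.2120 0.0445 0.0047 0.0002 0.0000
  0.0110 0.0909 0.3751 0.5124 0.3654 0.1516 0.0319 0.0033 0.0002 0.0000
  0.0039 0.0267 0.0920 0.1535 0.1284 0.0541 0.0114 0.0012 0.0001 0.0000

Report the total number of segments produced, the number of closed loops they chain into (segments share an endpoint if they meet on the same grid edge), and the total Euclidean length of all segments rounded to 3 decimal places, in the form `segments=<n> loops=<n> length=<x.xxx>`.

segments=6 loops=1 length=6.203

cell (2,1): code 0100 → (2.218,2.000)–(3.000,1.555)
cell (2,2): code 1100 → (2.001,3.000)–(2.218,2.000)
cell (2,3): code 1000 → (3.000,3.857)–(2.001,3.000)
cell (3,1): code 0010 → (3.000,1.555)–(3.600,2.000)
cell (3,2): code 0011 → (3.600,2.000)–(3.826,3.000)
cell (3,3): code 0001 → (3.826,3.000)–(3.000,3.857)
total: 6 segments, chained into 1 closed loop(s), length Σ = 6.202511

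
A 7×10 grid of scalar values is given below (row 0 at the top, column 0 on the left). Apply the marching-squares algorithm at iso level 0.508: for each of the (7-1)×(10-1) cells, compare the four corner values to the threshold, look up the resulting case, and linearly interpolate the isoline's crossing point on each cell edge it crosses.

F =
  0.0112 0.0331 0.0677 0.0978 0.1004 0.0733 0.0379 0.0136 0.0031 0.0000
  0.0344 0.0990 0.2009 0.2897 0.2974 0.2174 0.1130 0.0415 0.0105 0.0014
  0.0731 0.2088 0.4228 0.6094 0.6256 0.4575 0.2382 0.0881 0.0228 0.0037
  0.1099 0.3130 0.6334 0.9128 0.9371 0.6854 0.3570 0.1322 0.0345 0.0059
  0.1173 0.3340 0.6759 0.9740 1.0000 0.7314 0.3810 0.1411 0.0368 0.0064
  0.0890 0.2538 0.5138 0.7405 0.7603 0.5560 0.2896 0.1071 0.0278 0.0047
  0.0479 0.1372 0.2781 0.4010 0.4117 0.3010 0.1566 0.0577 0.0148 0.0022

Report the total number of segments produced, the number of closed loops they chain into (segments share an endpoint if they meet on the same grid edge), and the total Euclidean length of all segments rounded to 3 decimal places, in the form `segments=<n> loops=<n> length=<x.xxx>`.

segments=16 loops=1 length=12.900

cell (1,2): code 0100 → (1.683,3.000)–(2.000,2.457)
cell (1,3): code 1100 → (1.642,4.000)–(1.683,3.000)
cell (1,4): code 1000 → (2.000,4.700)–(1.642,4.000)
cell (2,1): code 0100 → (2.405,2.000)–(3.000,1.609)
cell (2,2): code 1110 → (2.000,2.457)–(2.405,2.000)
cell (2,4): code 1101 → (2.222,5.000)–(2.000,4.700)
cell (2,5): code 1000 → (3.000,5.540)–(2.222,5.000)
cell (3,1): code 0110 → (3.000,1.609)–(4.000,1.509)
cell (3,5): code 1001 → (4.000,5.638)–(3.000,5.540)
cell (4,1): code 0110 → (4.000,1.509)–(5.000,1.978)
cell (4,5): code 1001 → (5.000,5.180)–(4.000,5.638)
cell (5,1): code 0010 → (5.000,1.978)–(5.025,2.000)
cell (5,2): code 0011 → (5.025,2.000)–(5.685,3.000)
cell (5,3): code 0011 → (5.685,3.000)–(5.724,4.000)
cell (5,4): code 0011 → (5.724,4.000)–(5.188,5.000)
cell (5,5): code 0001 → (5.188,5.000)–(5.000,5.180)
total: 16 segments, chained into 1 closed loop(s), length Σ = 12.900363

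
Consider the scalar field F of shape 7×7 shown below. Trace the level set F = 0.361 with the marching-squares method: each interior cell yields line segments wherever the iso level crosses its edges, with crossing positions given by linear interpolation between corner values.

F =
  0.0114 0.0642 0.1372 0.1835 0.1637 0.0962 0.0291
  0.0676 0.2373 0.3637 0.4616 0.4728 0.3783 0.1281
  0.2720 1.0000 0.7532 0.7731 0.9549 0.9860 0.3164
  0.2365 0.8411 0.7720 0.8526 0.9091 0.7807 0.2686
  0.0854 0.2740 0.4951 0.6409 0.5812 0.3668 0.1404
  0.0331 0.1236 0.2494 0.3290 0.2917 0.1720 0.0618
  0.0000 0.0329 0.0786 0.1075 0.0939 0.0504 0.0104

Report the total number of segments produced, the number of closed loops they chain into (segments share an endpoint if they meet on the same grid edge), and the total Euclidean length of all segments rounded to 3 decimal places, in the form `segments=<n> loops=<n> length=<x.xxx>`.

segments=18 loops=1 length=15.781

cell (0,1): code 0100 → (0.988,2.000)–(1.000,1.979)
cell (0,2): code 1100 → (0.638,3.000)–(0.988,2.000)
cell (0,3): code 1100 → (0.638,4.000)–(0.638,3.000)
cell (0,4): code 1100 → (0.939,5.000)–(0.638,4.000)
cell (0,5): code 1000 → (1.000,5.069)–(0.939,5.000)
cell (1,0): code 0100 → (1.162,1.000)–(2.000,0.122)
cell (1,1): code 1110 → (1.000,1.979)–(1.162,1.000)
cell (1,5): code 1001 → (2.000,5.933)–(1.000,5.069)
cell (2,0): code 0110 → (2.000,0.122)–(3.000,0.206)
cell (2,5): code 1001 → (3.000,5.820)–(2.000,5.933)
cell (3,0): code 0010 → (3.000,0.206)–(3.847,1.000)
cell (3,1): code 0111 → (3.847,1.000)–(4.000,1.393)
cell (3,5): code 1001 → (4.000,5.026)–(3.000,5.820)
cell (4,1): code 0010 → (4.000,1.393)–(4.546,2.000)
cell (4,2): code 0011 → (4.546,2.000)–(4.897,3.000)
cell (4,3): code 0011 → (4.897,3.000)–(4.761,4.000)
cell (4,4): code 0011 → (4.761,4.000)–(4.030,5.000)
cell (4,5): code 0001 → (4.030,5.000)–(4.000,5.026)
total: 18 segments, chained into 1 closed loop(s), length Σ = 15.780555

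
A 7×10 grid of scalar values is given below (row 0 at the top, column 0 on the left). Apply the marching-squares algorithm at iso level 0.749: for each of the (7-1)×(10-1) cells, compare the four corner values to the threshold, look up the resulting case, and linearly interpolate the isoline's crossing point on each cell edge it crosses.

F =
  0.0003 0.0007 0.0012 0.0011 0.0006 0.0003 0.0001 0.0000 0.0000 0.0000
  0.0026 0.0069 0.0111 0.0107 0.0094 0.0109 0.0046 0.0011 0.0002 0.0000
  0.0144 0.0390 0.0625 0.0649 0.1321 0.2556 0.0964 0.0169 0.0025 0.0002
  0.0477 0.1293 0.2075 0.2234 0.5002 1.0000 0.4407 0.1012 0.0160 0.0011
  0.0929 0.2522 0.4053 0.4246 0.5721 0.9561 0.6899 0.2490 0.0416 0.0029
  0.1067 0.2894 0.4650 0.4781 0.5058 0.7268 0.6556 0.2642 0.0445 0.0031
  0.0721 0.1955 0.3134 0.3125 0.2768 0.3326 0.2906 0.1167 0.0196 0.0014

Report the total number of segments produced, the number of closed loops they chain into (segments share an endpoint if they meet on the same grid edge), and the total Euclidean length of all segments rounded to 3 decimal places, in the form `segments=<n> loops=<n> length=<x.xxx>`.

segments=6 loops=1 length=5.464

cell (2,4): code 0100 → (2.663,5.000)–(3.000,4.498)
cell (2,5): code 1000 → (3.000,5.449)–(2.663,5.000)
cell (3,4): code 0110 → (3.000,4.498)–(4.000,4.461)
cell (3,5): code 1001 → (4.000,5.778)–(3.000,5.449)
cell (4,4): code 0010 → (4.000,4.461)–(4.903,5.000)
cell (4,5): code 0001 → (4.903,5.000)–(4.000,5.778)
total: 6 segments, chained into 1 closed loop(s), length Σ = 5.463726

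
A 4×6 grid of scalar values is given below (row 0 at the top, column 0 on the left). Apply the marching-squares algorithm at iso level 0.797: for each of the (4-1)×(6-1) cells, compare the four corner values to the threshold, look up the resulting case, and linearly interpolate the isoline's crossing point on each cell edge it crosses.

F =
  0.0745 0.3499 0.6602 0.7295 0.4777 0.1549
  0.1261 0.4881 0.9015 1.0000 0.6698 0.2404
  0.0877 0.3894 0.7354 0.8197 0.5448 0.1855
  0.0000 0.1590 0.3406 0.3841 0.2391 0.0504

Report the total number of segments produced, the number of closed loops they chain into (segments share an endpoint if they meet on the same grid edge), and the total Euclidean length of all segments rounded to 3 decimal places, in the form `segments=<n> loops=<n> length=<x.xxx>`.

cell (0,1): code 0100 → (0.567,2.000)–(1.000,1.747)
cell (0,2): code 1100 → (0.250,3.000)–(0.567,2.000)
cell (0,3): code 1000 → (1.000,3.615)–(0.250,3.000)
cell (1,1): code 0010 → (1.000,1.747)–(1.629,2.000)
cell (1,2): code 0111 → (1.629,2.000)–(2.000,2.731)
cell (1,3): code 1001 → (2.000,3.083)–(1.000,3.615)
cell (2,2): code 0010 → (2.000,2.731)–(2.052,3.000)
cell (2,3): code 0001 → (2.052,3.000)–(2.000,3.083)
total: 8 segments, chained into 1 closed loop(s), length Σ = 5.522923

segments=8 loops=1 length=5.523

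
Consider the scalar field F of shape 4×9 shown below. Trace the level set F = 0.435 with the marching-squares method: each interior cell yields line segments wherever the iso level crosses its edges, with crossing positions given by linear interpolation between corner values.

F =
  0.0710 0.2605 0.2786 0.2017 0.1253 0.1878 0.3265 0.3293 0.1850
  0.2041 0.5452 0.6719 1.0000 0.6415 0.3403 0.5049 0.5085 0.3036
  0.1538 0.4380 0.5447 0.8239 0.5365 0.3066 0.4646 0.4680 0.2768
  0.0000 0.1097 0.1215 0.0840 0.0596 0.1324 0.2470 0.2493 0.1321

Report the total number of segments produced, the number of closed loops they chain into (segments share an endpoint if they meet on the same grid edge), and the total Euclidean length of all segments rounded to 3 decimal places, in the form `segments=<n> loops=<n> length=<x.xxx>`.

segments=20 loops=2 length=15.696

cell (0,0): code 0100 → (0.613,1.000)–(1.000,0.677)
cell (0,1): code 1100 → (0.398,2.000)–(0.613,1.000)
cell (0,2): code 1100 → (0.292,3.000)–(0.398,2.000)
cell (0,3): code 1100 → (0.600,4.000)–(0.292,3.000)
cell (0,4): code 1000 → (1.000,4.686)–(0.600,4.000)
cell (0,5): code 0100 → (0.608,6.000)–(1.000,5.575)
cell (0,6): code 1100 → (0.590,7.000)–(0.608,6.000)
cell (0,7): code 1000 → (1.000,7.359)–(0.590,7.000)
cell (1,0): code 0110 → (1.000,0.677)–(2.000,0.989)
cell (1,4): code 1001 → (2.000,4.441)–(1.000,4.686)
cell (1,5): code 0110 → (1.000,5.575)–(2.000,5.813)
cell (1,7): code 1001 → (2.000,7.173)–(1.000,7.359)
cell (2,0): code 0010 → (2.000,0.989)–(2.009,1.000)
cell (2,1): code 0011 → (2.009,1.000)–(2.259,2.000)
cell (2,2): code 0011 → (2.259,2.000)–(2.526,3.000)
cell (2,3): code 0011 → (2.526,3.000)–(2.213,4.000)
cell (2,4): code 0001 → (2.213,4.000)–(2.000,4.441)
cell (2,5): code 0010 → (2.000,5.813)–(2.136,6.000)
cell (2,6): code 0011 → (2.136,6.000)–(2.151,7.000)
cell (2,7): code 0001 → (2.151,7.000)–(2.000,7.173)
total: 20 segments, chained into 2 closed loop(s), length Σ = 15.695948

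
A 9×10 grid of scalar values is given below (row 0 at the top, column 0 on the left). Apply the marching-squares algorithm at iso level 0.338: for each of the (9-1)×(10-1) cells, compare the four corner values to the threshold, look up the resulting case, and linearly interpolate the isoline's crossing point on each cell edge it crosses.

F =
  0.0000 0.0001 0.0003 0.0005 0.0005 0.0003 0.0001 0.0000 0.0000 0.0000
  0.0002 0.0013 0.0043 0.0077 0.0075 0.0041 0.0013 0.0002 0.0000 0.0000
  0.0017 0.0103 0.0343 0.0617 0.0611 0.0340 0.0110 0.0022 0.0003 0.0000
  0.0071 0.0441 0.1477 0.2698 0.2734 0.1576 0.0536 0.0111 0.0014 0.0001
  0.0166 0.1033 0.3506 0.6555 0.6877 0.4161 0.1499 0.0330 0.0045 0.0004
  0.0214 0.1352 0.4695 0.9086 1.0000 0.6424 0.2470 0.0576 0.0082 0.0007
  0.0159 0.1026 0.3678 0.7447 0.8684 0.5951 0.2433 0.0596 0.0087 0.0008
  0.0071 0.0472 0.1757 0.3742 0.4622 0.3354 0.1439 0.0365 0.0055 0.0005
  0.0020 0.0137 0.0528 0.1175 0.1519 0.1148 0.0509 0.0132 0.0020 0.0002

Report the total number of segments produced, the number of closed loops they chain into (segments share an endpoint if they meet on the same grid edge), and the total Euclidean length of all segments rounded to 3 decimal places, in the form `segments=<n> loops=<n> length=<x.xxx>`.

segments=16 loops=1 length=13.042

cell (3,1): code 0100 → (3.938,2.000)–(4.000,1.949)
cell (3,2): code 1100 → (3.177,3.000)–(3.938,2.000)
cell (3,3): code 1100 → (3.156,4.000)–(3.177,3.000)
cell (3,4): code 1100 → (3.698,5.000)–(3.156,4.000)
cell (3,5): code 1000 → (4.000,5.293)–(3.698,5.000)
cell (4,1): code 0110 → (4.000,1.949)–(5.000,1.607)
cell (4,5): code 1001 → (5.000,5.770)–(4.000,5.293)
cell (5,1): code 0110 → (5.000,1.607)–(6.000,1.888)
cell (5,5): code 1001 → (6.000,5.731)–(5.000,5.770)
cell (6,1): code 0010 → (6.000,1.888)–(6.155,2.000)
cell (6,2): code 0111 → (6.155,2.000)–(7.000,2.818)
cell (6,4): code 1011 → (7.000,4.979)–(6.990,5.000)
cell (6,5): code 0001 → (6.990,5.000)–(6.000,5.731)
cell (7,2): code 0010 → (7.000,2.818)–(7.141,3.000)
cell (7,3): code 0011 → (7.141,3.000)–(7.400,4.000)
cell (7,4): code 0001 → (7.400,4.000)–(7.000,4.979)
total: 16 segments, chained into 1 closed loop(s), length Σ = 13.042285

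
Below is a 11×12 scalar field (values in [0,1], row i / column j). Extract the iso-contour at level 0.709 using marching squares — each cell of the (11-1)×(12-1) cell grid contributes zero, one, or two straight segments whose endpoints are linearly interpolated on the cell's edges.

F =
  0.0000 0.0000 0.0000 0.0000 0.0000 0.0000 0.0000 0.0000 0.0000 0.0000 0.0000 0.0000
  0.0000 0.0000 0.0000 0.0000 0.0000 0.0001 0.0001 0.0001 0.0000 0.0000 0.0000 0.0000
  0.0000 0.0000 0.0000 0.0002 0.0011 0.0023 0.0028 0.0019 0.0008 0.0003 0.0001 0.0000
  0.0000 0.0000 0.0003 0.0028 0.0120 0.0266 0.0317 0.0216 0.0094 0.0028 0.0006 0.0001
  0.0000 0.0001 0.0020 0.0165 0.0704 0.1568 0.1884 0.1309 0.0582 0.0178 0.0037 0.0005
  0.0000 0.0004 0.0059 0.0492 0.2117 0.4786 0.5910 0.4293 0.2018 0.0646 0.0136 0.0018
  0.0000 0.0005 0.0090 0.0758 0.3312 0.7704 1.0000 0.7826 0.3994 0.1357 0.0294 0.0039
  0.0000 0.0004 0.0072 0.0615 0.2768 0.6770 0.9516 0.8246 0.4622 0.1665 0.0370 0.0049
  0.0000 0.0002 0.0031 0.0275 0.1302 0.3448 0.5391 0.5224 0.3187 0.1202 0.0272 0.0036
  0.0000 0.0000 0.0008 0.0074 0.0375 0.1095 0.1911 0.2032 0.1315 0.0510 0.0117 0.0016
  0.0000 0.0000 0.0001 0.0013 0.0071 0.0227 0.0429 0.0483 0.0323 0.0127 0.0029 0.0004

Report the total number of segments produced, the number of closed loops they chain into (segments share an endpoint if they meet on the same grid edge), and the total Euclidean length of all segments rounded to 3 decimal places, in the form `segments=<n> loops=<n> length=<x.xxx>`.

segments=10 loops=1 length=7.396

cell (5,4): code 0100 → (5.790,5.000)–(6.000,4.860)
cell (5,5): code 1100 → (5.289,6.000)–(5.790,5.000)
cell (5,6): code 1100 → (5.792,7.000)–(5.289,6.000)
cell (5,7): code 1000 → (6.000,7.192)–(5.792,7.000)
cell (6,4): code 0010 → (6.000,4.860)–(6.657,5.000)
cell (6,5): code 0111 → (6.657,5.000)–(7.000,5.117)
cell (6,7): code 1001 → (7.000,7.319)–(6.000,7.192)
cell (7,5): code 0010 → (7.000,5.117)–(7.588,6.000)
cell (7,6): code 0011 → (7.588,6.000)–(7.383,7.000)
cell (7,7): code 0001 → (7.383,7.000)–(7.000,7.319)
total: 10 segments, chained into 1 closed loop(s), length Σ = 7.396255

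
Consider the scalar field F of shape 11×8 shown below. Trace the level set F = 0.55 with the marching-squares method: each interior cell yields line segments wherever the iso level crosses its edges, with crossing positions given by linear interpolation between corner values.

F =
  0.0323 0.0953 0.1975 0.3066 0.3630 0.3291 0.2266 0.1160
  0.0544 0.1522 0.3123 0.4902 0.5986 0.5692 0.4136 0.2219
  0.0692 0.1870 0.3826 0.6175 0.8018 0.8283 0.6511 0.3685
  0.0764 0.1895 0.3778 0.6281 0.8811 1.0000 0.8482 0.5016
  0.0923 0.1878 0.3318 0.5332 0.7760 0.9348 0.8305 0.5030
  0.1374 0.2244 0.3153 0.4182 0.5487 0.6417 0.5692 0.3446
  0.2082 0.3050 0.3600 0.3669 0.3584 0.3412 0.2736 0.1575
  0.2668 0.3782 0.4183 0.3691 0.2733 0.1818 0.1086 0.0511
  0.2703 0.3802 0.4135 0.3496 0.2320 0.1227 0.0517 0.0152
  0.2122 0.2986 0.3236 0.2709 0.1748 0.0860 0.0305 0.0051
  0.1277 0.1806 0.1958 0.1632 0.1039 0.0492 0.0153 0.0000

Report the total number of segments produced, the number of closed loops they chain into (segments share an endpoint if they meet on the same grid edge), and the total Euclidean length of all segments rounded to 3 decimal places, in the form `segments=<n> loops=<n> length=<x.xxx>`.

segments=18 loops=1 length=13.578

cell (0,3): code 0100 → (0.794,4.000)–(1.000,3.552)
cell (0,4): code 1100 → (0.920,5.000)–(0.794,4.000)
cell (0,5): code 1000 → (1.000,5.123)–(0.920,5.000)
cell (1,2): code 0100 → (1.470,3.000)–(2.000,2.713)
cell (1,3): code 1110 → (1.000,3.552)–(1.470,3.000)
cell (1,5): code 1101 → (1.574,6.000)–(1.000,5.123)
cell (1,6): code 1000 → (2.000,6.358)–(1.574,6.000)
cell (2,2): code 0110 → (2.000,2.713)–(3.000,2.688)
cell (2,6): code 1001 → (3.000,6.860)–(2.000,6.358)
cell (3,2): code 0010 → (3.000,2.688)–(3.823,3.000)
cell (3,3): code 0111 → (3.823,3.000)–(4.000,3.069)
cell (3,6): code 1001 → (4.000,6.856)–(3.000,6.860)
cell (4,3): code 0010 → (4.000,3.069)–(4.994,4.000)
cell (4,4): code 0111 → (4.994,4.000)–(5.000,4.014)
cell (4,6): code 1001 → (5.000,6.085)–(4.000,6.856)
cell (5,4): code 0010 → (5.000,4.014)–(5.305,5.000)
cell (5,5): code 0011 → (5.305,5.000)–(5.065,6.000)
cell (5,6): code 0001 → (5.065,6.000)–(5.000,6.085)
total: 18 segments, chained into 1 closed loop(s), length Σ = 13.577704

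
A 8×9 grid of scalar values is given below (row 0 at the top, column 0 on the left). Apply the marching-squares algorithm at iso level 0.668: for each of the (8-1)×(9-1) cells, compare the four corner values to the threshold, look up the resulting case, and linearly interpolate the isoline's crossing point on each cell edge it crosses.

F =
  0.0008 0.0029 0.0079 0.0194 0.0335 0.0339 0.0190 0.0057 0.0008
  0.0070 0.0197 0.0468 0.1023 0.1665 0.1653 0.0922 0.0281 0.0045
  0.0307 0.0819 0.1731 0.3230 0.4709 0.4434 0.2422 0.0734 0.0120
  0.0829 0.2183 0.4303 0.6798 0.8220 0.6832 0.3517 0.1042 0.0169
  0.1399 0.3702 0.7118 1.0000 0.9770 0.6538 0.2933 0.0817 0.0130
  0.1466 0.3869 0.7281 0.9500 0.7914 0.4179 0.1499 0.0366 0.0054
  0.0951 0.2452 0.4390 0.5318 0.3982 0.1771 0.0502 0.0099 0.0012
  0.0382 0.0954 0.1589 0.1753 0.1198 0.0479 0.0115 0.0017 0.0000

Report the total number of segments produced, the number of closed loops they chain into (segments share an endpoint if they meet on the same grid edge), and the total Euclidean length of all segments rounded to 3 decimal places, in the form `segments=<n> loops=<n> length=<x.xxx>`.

segments=14 loops=1 length=9.837

cell (2,2): code 0100 → (2.967,3.000)–(3.000,2.953)
cell (2,3): code 1100 → (2.561,4.000)–(2.967,3.000)
cell (2,4): code 1100 → (2.937,5.000)–(2.561,4.000)
cell (2,5): code 1000 → (3.000,5.046)–(2.937,5.000)
cell (3,1): code 0100 → (3.844,2.000)–(4.000,1.872)
cell (3,2): code 1110 → (3.000,2.953)–(3.844,2.000)
cell (3,4): code 1011 → (4.000,4.956)–(3.517,5.000)
cell (3,5): code 0001 → (3.517,5.000)–(3.000,5.046)
cell (4,1): code 0110 → (4.000,1.872)–(5.000,1.824)
cell (4,4): code 1001 → (5.000,4.330)–(4.000,4.956)
cell (5,1): code 0010 → (5.000,1.824)–(5.208,2.000)
cell (5,2): code 0011 → (5.208,2.000)–(5.674,3.000)
cell (5,3): code 0011 → (5.674,3.000)–(5.314,4.000)
cell (5,4): code 0001 → (5.314,4.000)–(5.000,4.330)
total: 14 segments, chained into 1 closed loop(s), length Σ = 9.837164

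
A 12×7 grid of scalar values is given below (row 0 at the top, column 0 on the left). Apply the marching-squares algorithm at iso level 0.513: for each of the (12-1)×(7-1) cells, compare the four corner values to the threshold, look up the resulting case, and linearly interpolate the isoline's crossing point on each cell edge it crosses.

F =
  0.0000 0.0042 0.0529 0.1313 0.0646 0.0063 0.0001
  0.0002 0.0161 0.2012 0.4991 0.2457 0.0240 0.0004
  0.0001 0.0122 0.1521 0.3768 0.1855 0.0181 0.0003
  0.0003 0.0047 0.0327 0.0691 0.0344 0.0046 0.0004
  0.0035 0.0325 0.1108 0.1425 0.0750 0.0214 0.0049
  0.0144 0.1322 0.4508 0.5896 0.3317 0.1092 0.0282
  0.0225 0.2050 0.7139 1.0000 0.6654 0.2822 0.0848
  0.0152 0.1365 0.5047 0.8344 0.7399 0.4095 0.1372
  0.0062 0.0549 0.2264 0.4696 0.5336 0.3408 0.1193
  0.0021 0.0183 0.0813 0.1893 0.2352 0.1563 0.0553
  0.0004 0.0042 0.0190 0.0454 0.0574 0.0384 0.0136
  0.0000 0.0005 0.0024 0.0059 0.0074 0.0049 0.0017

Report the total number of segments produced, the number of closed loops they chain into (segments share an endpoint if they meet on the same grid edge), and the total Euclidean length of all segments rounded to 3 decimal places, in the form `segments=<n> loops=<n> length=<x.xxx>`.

cell (4,2): code 0100 → (4.829,3.000)–(5.000,2.448)
cell (4,3): code 1000 → (5.000,3.297)–(4.829,3.000)
cell (5,1): code 0100 → (5.236,2.000)–(6.000,1.605)
cell (5,2): code 1110 → (5.000,2.448)–(5.236,2.000)
cell (5,3): code 1101 → (5.543,4.000)–(5.000,3.297)
cell (5,4): code 1000 → (6.000,4.398)–(5.543,4.000)
cell (6,1): code 0010 → (6.000,1.605)–(6.960,2.000)
cell (6,2): code 0111 → (6.960,2.000)–(7.000,2.025)
cell (6,4): code 1001 → (7.000,4.687)–(6.000,4.398)
cell (7,2): code 0010 → (7.000,2.025)–(7.881,3.000)
cell (7,3): code 0111 → (7.881,3.000)–(8.000,3.678)
cell (7,4): code 1001 → (8.000,4.107)–(7.000,4.687)
cell (8,3): code 0010 → (8.000,3.678)–(8.069,4.000)
cell (8,4): code 0001 → (8.069,4.000)–(8.000,4.107)
total: 14 segments, chained into 1 closed loop(s), length Σ = 9.522107

segments=14 loops=1 length=9.522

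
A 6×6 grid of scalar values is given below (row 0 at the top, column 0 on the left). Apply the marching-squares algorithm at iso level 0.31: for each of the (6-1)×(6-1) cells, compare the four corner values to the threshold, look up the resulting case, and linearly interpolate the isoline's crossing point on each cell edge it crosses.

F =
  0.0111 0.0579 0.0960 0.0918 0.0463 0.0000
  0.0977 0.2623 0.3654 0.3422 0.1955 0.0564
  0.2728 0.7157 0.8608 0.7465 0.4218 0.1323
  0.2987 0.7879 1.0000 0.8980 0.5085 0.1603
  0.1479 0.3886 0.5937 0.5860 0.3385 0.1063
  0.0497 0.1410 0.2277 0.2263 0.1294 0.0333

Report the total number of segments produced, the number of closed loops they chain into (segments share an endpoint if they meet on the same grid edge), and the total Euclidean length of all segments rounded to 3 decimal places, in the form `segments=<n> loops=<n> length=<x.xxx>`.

segments=16 loops=1 length=13.373

cell (0,1): code 0100 → (0.794,2.000)–(1.000,1.463)
cell (0,2): code 1100 → (0.871,3.000)–(0.794,2.000)
cell (0,3): code 1000 → (1.000,3.219)–(0.871,3.000)
cell (1,0): code 0100 → (1.105,1.000)–(2.000,0.084)
cell (1,1): code 1110 → (1.000,1.463)–(1.105,1.000)
cell (1,3): code 1101 → (1.506,4.000)–(1.000,3.219)
cell (1,4): code 1000 → (2.000,4.386)–(1.506,4.000)
cell (2,0): code 0110 → (2.000,0.084)–(3.000,0.023)
cell (2,4): code 1001 → (3.000,4.570)–(2.000,4.386)
cell (3,0): code 0110 → (3.000,0.023)–(4.000,0.673)
cell (3,4): code 1001 → (4.000,4.123)–(3.000,4.570)
cell (4,0): code 0010 → (4.000,0.673)–(4.317,1.000)
cell (4,1): code 0011 → (4.317,1.000)–(4.775,2.000)
cell (4,2): code 0011 → (4.775,2.000)–(4.767,3.000)
cell (4,3): code 0011 → (4.767,3.000)–(4.136,4.000)
cell (4,4): code 0001 → (4.136,4.000)–(4.000,4.123)
total: 16 segments, chained into 1 closed loop(s), length Σ = 13.372974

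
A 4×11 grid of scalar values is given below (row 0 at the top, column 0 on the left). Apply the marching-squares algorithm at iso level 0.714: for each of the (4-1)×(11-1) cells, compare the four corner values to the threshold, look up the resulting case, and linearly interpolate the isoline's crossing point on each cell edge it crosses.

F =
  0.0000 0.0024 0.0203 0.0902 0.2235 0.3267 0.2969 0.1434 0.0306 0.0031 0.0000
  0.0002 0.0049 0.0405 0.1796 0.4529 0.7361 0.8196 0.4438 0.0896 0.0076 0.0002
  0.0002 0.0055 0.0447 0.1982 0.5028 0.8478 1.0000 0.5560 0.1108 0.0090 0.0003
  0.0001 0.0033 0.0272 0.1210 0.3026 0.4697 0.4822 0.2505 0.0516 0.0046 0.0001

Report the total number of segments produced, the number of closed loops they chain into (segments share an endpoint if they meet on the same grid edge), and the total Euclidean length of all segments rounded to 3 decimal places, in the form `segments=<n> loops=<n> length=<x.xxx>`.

segments=8 loops=1 length=5.956

cell (0,4): code 0100 → (0.946,5.000)–(1.000,4.922)
cell (0,5): code 1100 → (0.798,6.000)–(0.946,5.000)
cell (0,6): code 1000 → (1.000,6.281)–(0.798,6.000)
cell (1,4): code 0110 → (1.000,4.922)–(2.000,4.612)
cell (1,6): code 1001 → (2.000,6.644)–(1.000,6.281)
cell (2,4): code 0010 → (2.000,4.612)–(2.354,5.000)
cell (2,5): code 0011 → (2.354,5.000)–(2.552,6.000)
cell (2,6): code 0001 → (2.552,6.000)–(2.000,6.644)
total: 8 segments, chained into 1 closed loop(s), length Σ = 5.955697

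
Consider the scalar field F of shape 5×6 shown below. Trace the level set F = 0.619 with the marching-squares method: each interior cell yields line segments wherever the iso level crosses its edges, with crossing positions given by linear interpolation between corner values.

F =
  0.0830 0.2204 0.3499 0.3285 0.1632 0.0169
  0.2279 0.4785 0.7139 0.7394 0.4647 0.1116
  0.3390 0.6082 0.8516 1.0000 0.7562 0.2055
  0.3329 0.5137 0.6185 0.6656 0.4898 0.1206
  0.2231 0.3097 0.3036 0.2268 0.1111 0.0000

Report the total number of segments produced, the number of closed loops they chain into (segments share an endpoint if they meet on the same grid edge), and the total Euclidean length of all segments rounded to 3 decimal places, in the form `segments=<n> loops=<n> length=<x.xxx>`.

segments=12 loops=1 length=8.580

cell (0,1): code 0100 → (0.739,2.000)–(1.000,1.597)
cell (0,2): code 1100 → (0.707,3.000)–(0.739,2.000)
cell (0,3): code 1000 → (1.000,3.438)–(0.707,3.000)
cell (1,1): code 0110 → (1.000,1.597)–(2.000,1.044)
cell (1,3): code 1101 → (1.529,4.000)–(1.000,3.438)
cell (1,4): code 1000 → (2.000,4.249)–(1.529,4.000)
cell (2,1): code 0010 → (2.000,1.044)–(2.998,2.000)
cell (2,2): code 0111 → (2.998,2.000)–(3.000,2.011)
cell (2,3): code 1011 → (3.000,3.265)–(2.515,4.000)
cell (2,4): code 0001 → (2.515,4.000)–(2.000,4.249)
cell (3,2): code 0010 → (3.000,2.011)–(3.106,3.000)
cell (3,3): code 0001 → (3.106,3.000)–(3.000,3.265)
total: 12 segments, chained into 1 closed loop(s), length Σ = 8.580406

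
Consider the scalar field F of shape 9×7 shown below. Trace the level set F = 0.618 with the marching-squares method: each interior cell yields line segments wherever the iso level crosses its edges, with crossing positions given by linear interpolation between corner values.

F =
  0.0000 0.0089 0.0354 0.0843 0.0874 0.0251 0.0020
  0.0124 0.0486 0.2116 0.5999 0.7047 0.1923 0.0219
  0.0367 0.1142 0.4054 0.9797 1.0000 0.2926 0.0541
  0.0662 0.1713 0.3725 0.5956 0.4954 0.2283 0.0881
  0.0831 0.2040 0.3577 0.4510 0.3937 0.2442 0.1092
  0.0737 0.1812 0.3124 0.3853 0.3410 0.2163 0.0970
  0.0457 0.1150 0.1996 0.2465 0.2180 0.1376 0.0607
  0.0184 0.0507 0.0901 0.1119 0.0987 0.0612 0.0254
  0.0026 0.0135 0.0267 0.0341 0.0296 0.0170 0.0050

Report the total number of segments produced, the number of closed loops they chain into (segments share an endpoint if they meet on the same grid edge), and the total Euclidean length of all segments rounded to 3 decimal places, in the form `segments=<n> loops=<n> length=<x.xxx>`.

segments=8 loops=1 length=6.526

cell (0,3): code 0100 → (0.860,4.000)–(1.000,3.173)
cell (0,4): code 1000 → (1.000,4.169)–(0.860,4.000)
cell (1,2): code 0100 → (1.048,3.000)–(2.000,2.370)
cell (1,3): code 1110 → (1.000,3.173)–(1.048,3.000)
cell (1,4): code 1001 → (2.000,4.540)–(1.000,4.169)
cell (2,2): code 0010 → (2.000,2.370)–(2.942,3.000)
cell (2,3): code 0011 → (2.942,3.000)–(2.757,4.000)
cell (2,4): code 0001 → (2.757,4.000)–(2.000,4.540)
total: 8 segments, chained into 1 closed loop(s), length Σ = 6.526172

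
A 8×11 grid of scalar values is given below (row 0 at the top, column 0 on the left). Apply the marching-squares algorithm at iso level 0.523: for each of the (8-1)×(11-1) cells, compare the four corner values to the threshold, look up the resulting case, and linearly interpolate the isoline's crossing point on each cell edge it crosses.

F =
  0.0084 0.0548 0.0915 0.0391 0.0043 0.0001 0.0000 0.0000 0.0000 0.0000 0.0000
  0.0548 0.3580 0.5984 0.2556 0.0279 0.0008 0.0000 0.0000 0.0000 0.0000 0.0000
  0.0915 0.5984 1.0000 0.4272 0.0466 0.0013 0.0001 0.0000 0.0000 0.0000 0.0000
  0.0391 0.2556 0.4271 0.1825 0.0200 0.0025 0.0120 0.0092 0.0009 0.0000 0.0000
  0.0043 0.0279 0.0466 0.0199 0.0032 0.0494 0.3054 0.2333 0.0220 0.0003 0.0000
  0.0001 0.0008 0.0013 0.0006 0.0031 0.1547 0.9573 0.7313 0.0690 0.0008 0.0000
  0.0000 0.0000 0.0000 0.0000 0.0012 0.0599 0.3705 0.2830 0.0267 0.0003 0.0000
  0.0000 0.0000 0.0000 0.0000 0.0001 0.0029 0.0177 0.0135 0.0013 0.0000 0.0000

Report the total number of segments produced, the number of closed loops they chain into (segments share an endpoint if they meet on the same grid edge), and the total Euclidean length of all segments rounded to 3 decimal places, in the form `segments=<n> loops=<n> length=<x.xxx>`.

cell (0,1): code 0100 → (0.851,2.000)–(1.000,1.686)
cell (0,2): code 1000 → (1.000,2.220)–(0.851,2.000)
cell (1,0): code 0100 → (1.686,1.000)–(2.000,0.851)
cell (1,1): code 1110 → (1.000,1.686)–(1.686,1.000)
cell (1,2): code 1001 → (2.000,2.833)–(1.000,2.220)
cell (2,0): code 0010 → (2.000,0.851)–(2.220,1.000)
cell (2,1): code 0011 → (2.220,1.000)–(2.833,2.000)
cell (2,2): code 0001 → (2.833,2.000)–(2.000,2.833)
cell (4,5): code 0100 → (4.334,6.000)–(5.000,5.459)
cell (4,6): code 1100 → (4.582,7.000)–(4.334,6.000)
cell (4,7): code 1000 → (5.000,7.315)–(4.582,7.000)
cell (5,5): code 0010 → (5.000,5.459)–(5.740,6.000)
cell (5,6): code 0011 → (5.740,6.000)–(5.465,7.000)
cell (5,7): code 0001 → (5.465,7.000)–(5.000,7.315)
total: 14 segments, chained into 2 closed loop(s), length Σ = 10.646167

segments=14 loops=2 length=10.646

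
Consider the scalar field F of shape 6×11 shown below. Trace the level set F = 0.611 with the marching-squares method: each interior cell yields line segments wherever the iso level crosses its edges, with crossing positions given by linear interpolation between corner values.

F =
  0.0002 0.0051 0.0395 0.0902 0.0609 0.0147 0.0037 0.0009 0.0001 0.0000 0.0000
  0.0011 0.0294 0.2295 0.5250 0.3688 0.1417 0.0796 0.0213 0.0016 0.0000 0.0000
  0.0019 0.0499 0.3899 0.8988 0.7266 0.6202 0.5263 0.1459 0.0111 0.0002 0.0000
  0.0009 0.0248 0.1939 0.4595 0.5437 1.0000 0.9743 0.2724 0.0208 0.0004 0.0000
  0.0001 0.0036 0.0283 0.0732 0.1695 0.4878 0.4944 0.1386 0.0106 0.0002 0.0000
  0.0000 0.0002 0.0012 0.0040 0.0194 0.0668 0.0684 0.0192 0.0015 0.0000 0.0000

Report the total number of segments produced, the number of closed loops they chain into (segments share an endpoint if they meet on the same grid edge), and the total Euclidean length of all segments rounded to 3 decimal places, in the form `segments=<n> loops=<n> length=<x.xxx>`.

cell (1,2): code 0100 → (1.230,3.000)–(2.000,2.434)
cell (1,3): code 1100 → (1.677,4.000)–(1.230,3.000)
cell (1,4): code 1100 → (1.981,5.000)–(1.677,4.000)
cell (1,5): code 1000 → (2.000,5.098)–(1.981,5.000)
cell (2,2): code 0010 → (2.000,2.434)–(2.655,3.000)
cell (2,3): code 0011 → (2.655,3.000)–(2.632,4.000)
cell (2,4): code 0111 → (2.632,4.000)–(3.000,4.147)
cell (2,5): code 1101 → (2.189,6.000)–(2.000,5.098)
cell (2,6): code 1000 → (3.000,6.518)–(2.189,6.000)
cell (3,4): code 0010 → (3.000,4.147)–(3.759,5.000)
cell (3,5): code 0011 → (3.759,5.000)–(3.757,6.000)
cell (3,6): code 0001 → (3.757,6.000)–(3.000,6.518)
total: 12 segments, chained into 1 closed loop(s), length Σ = 10.400217

segments=12 loops=1 length=10.400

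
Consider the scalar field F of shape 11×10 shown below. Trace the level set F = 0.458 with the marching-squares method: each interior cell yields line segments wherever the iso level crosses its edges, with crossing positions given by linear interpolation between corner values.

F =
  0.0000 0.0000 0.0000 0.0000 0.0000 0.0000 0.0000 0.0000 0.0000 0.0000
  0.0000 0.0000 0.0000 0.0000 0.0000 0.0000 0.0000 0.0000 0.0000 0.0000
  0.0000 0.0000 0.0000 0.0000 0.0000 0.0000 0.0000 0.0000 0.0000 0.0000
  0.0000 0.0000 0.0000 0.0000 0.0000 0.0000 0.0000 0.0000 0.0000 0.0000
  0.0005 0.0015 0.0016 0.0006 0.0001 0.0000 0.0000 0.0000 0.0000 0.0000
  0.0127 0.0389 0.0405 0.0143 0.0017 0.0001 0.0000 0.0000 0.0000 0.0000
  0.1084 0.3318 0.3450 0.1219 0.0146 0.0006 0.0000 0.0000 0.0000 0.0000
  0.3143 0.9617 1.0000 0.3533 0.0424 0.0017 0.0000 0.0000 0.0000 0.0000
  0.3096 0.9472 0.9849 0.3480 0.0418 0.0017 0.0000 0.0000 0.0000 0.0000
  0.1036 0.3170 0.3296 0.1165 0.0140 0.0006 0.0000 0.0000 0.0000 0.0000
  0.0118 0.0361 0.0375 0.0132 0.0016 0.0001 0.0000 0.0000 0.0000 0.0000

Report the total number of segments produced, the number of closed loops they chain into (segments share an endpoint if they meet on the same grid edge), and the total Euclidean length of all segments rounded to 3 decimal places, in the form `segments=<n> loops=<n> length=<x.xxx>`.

cell (6,0): code 0100 → (6.200,1.000)–(7.000,0.222)
cell (6,1): code 1100 → (6.173,2.000)–(6.200,1.000)
cell (6,2): code 1000 → (7.000,2.838)–(6.173,2.000)
cell (7,0): code 0110 → (7.000,0.222)–(8.000,0.233)
cell (7,2): code 1001 → (8.000,2.827)–(7.000,2.838)
cell (8,0): code 0010 → (8.000,0.233)–(8.776,1.000)
cell (8,1): code 0011 → (8.776,1.000)–(8.804,2.000)
cell (8,2): code 0001 → (8.804,2.000)–(8.000,2.827)
total: 8 segments, chained into 1 closed loop(s), length Σ = 8.539457

segments=8 loops=1 length=8.539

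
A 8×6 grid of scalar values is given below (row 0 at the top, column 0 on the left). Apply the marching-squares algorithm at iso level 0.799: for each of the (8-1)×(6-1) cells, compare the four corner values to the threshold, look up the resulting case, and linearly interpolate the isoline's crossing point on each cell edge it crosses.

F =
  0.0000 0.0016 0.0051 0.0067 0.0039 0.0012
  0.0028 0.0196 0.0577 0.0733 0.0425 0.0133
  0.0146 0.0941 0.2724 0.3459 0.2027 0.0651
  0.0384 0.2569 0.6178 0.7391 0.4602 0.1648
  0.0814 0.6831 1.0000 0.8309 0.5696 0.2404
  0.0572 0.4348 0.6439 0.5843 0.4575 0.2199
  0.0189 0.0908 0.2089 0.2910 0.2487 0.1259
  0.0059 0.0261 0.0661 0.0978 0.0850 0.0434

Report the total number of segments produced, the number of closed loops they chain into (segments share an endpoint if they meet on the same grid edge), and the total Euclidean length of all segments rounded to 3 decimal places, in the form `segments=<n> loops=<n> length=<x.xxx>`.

segments=6 loops=1 length=4.326

cell (3,1): code 0100 → (3.474,2.000)–(4.000,1.366)
cell (3,2): code 1100 → (3.653,3.000)–(3.474,2.000)
cell (3,3): code 1000 → (4.000,3.122)–(3.653,3.000)
cell (4,1): code 0010 → (4.000,1.366)–(4.564,2.000)
cell (4,2): code 0011 → (4.564,2.000)–(4.129,3.000)
cell (4,3): code 0001 → (4.129,3.000)–(4.000,3.122)
total: 6 segments, chained into 1 closed loop(s), length Σ = 4.325522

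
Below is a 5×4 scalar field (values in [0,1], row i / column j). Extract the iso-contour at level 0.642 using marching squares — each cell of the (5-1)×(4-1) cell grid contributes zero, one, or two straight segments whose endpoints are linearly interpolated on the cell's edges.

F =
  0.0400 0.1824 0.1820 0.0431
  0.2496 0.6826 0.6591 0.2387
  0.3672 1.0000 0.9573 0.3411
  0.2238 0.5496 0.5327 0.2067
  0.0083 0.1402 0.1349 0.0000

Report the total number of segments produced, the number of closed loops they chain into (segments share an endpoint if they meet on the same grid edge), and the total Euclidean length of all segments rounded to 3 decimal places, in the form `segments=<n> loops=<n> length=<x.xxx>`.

cell (0,0): code 0100 → (0.919,1.000)–(1.000,0.906)
cell (0,1): code 1100 → (0.964,2.000)–(0.919,1.000)
cell (0,2): code 1000 → (1.000,2.041)–(0.964,2.000)
cell (1,0): code 0110 → (1.000,0.906)–(2.000,0.434)
cell (1,2): code 1001 → (2.000,2.512)–(1.000,2.041)
cell (2,0): code 0010 → (2.000,0.434)–(2.795,1.000)
cell (2,1): code 0011 → (2.795,1.000)–(2.743,2.000)
cell (2,2): code 0001 → (2.743,2.000)–(2.000,2.512)
total: 8 segments, chained into 1 closed loop(s), length Σ = 6.269208

segments=8 loops=1 length=6.269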